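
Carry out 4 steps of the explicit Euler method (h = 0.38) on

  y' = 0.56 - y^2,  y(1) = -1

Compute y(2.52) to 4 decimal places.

-3.5184

Euler: y_{n+1} = y_n + h·f(t_n, y_n).
t=1.000000, y=-1.000000: f=-0.440000 → y ← -1.000000 + 0.38·(-0.440000) = -1.167200
t=1.380000, y=-1.167200: f=-0.802356 → y ← -1.167200 + 0.38·(-0.802356) = -1.472095
t=1.760000, y=-1.472095: f=-1.607064 → y ← -1.472095 + 0.38·(-1.607064) = -2.082780
t=2.140000, y=-2.082780: f=-3.777971 → y ← -2.082780 + 0.38·(-3.777971) = -3.518409
y(2.52) ≈ -3.5184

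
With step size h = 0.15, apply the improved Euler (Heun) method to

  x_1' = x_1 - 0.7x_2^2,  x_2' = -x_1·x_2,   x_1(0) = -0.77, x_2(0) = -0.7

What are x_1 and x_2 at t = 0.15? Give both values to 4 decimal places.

Heun on (x_1,x_2): k1 = f(t_n, state_n); k2 = f(t_n + h, state_n + h·k1); state_{n+1} = state_n + (h/2)·(k1 + k2).
0.000000: (-0.770000, -0.700000)
  k1 = (-1.113000, -0.539000)
  predictor → (-0.936950, -0.780850)
  k2 = (-1.363759, -0.731617)
  → (-0.955757, -0.795296)
(x_1(0.15), x_2(0.15)) ≈ (-0.9558, -0.7953)

-0.9558, -0.7953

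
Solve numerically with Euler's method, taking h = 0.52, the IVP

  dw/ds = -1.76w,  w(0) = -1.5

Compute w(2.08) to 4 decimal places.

Euler: w_{n+1} = w_n + h·f(s_n, w_n).
s=0.000000, w=-1.500000: f=2.640000 → w ← -1.500000 + 0.52·2.640000 = -0.127200
s=0.520000, w=-0.127200: f=0.223872 → w ← -0.127200 + 0.52·0.223872 = -0.010787
s=1.040000, w=-0.010787: f=0.018984 → w ← -0.010787 + 0.52·0.018984 = -0.000915
s=1.560000, w=-0.000915: f=0.001610 → w ← -0.000915 + 0.52·0.001610 = -0.000078
w(2.08) ≈ -0.0001

-0.0001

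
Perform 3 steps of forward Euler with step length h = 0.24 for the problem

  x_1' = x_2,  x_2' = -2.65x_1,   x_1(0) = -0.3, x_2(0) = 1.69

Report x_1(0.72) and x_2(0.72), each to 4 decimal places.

0.9923, 1.4594

Euler on (x_1,x_2): x_1_{n+1} = x_1_n + h·x_1', x_2_{n+1} = x_2_n + h·x_2'.
0.000000: (-0.300000, 1.690000); f=(1.690000, 0.795000) → (0.105600, 1.880800)
0.240000: (0.105600, 1.880800); f=(1.880800, -0.279840) → (0.556992, 1.813638)
0.480000: (0.556992, 1.813638); f=(1.813638, -1.476029) → (0.992265, 1.459391)
(x_1(0.72), x_2(0.72)) ≈ (0.9923, 1.4594)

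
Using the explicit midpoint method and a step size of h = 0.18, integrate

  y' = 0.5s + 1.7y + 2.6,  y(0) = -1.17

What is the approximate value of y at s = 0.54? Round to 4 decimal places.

-0.5431

Midpoint: k1 = f(s_n, y_n); k2 = f(s_n + h/2, y_n + (h/2)·k1); y_{n+1} = y_n + h·k2.
s=0.000000, y=-1.170000:
  k1 = f(0.000000, -1.170000) = 0.611000
  k2 = f(0.090000, -1.115010) = 0.749483
  y ← -1.170000 + 0.18·0.749483 = -1.035093
s=0.180000, y=-1.035093:
  k1 = f(0.180000, -1.035093) = 0.930342
  k2 = f(0.270000, -0.951362) = 1.117684
  y ← -1.035093 + 0.18·1.117684 = -0.833910
s=0.360000, y=-0.833910:
  k1 = f(0.360000, -0.833910) = 1.362353
  k2 = f(0.450000, -0.711298) = 1.615793
  y ← -0.833910 + 0.18·1.615793 = -0.543067
y(0.54) ≈ -0.5431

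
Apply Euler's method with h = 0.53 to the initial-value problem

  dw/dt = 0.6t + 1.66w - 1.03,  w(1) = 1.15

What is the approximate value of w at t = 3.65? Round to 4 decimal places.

25.1074

Euler: w_{n+1} = w_n + h·f(t_n, w_n).
t=1.000000, w=1.150000: f=1.479000 → w ← 1.150000 + 0.53·1.479000 = 1.933870
t=1.530000, w=1.933870: f=3.098224 → w ← 1.933870 + 0.53·3.098224 = 3.575929
t=2.060000, w=3.575929: f=6.142042 → w ← 3.575929 + 0.53·6.142042 = 6.831211
t=2.590000, w=6.831211: f=11.863810 → w ← 6.831211 + 0.53·11.863810 = 13.119030
t=3.120000, w=13.119030: f=22.619591 → w ← 13.119030 + 0.53·22.619591 = 25.107413
w(3.65) ≈ 25.1074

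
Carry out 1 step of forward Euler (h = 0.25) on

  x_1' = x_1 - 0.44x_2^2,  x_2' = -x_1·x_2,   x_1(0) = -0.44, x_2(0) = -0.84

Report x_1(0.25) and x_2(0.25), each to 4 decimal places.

-0.6276, -0.9324

Euler on (x_1,x_2): x_1_{n+1} = x_1_n + h·x_1', x_2_{n+1} = x_2_n + h·x_2'.
0.000000: (-0.440000, -0.840000); f=(-0.750464, -0.369600) → (-0.627616, -0.932400)
(x_1(0.25), x_2(0.25)) ≈ (-0.6276, -0.9324)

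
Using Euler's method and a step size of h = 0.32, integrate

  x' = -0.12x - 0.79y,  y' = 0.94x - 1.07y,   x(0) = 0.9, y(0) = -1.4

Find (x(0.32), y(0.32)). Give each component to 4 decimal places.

Euler on (x,y): x_{n+1} = x_n + h·x', y_{n+1} = y_n + h·y'.
0.000000: (0.900000, -1.400000); f=(0.998000, 2.344000) → (1.219360, -0.649920)
(x(0.32), y(0.32)) ≈ (1.2194, -0.6499)

1.2194, -0.6499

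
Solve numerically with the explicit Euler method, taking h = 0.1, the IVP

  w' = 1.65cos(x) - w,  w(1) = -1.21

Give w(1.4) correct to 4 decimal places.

Euler: w_{n+1} = w_n + h·f(x_n, w_n).
x=1.000000, w=-1.210000: f=2.101499 → w ← -1.210000 + 0.1·2.101499 = -0.999850
x=1.100000, w=-0.999850: f=1.748284 → w ← -0.999850 + 0.1·1.748284 = -0.825022
x=1.200000, w=-0.825022: f=1.422912 → w ← -0.825022 + 0.1·1.422912 = -0.682731
x=1.300000, w=-0.682731: f=1.124104 → w ← -0.682731 + 0.1·1.124104 = -0.570320
w(1.4) ≈ -0.5703

-0.5703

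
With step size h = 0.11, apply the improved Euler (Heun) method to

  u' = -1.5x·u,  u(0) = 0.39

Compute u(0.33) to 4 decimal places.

Heun: k1 = f(x_n, u_n); k2 = f(x_n + h, u_n + h·k1); u_{n+1} = u_n + (h/2)·(k1 + k2).
x=0.000000, u=0.390000:
  k1 = f(0.000000, 0.390000) = 0.000000
  k2 = f(0.110000, 0.390000) = -0.064350
  u ← 0.390000 + (0.11/2)·(0.000000 + (-0.064350)) = 0.386461
x=0.110000, u=0.386461:
  k1 = f(0.110000, 0.386461) = -0.063766
  k2 = f(0.220000, 0.379446) = -0.125217
  u ← 0.386461 + (0.11/2)·(-0.063766 + (-0.125217)) = 0.376067
x=0.220000, u=0.376067:
  k1 = f(0.220000, 0.376067) = -0.124102
  k2 = f(0.330000, 0.362415) = -0.179396
  u ← 0.376067 + (0.11/2)·(-0.124102 + (-0.179396)) = 0.359374
u(0.33) ≈ 0.3594

0.3594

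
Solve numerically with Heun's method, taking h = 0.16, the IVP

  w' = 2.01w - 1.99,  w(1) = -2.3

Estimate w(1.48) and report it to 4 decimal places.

Heun: k1 = f(t_n, w_n); k2 = f(t_n + h, w_n + h·k1); w_{n+1} = w_n + (h/2)·(k1 + k2).
t=1.000000, w=-2.300000:
  k1 = f(1.000000, -2.300000) = -6.613000
  k2 = f(1.160000, -3.358080) = -8.739741
  w ← -2.300000 + (0.16/2)·(-6.613000 + (-8.739741)) = -3.528219
t=1.160000, w=-3.528219:
  k1 = f(1.160000, -3.528219) = -9.081721
  k2 = f(1.320000, -4.981295) = -12.002402
  w ← -3.528219 + (0.16/2)·(-9.081721 + (-12.002402)) = -5.214949
t=1.320000, w=-5.214949:
  k1 = f(1.320000, -5.214949) = -12.472048
  k2 = f(1.480000, -7.210477) = -16.483058
  w ← -5.214949 + (0.16/2)·(-12.472048 + (-16.483058)) = -7.531358
w(1.48) ≈ -7.5314

-7.5314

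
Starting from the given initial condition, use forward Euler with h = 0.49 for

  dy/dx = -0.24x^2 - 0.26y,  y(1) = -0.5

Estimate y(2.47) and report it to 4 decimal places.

-1.1106

Euler: y_{n+1} = y_n + h·f(x_n, y_n).
x=1.000000, y=-0.500000: f=-0.110000 → y ← -0.500000 + 0.49·(-0.110000) = -0.553900
x=1.490000, y=-0.553900: f=-0.388810 → y ← -0.553900 + 0.49·(-0.388810) = -0.744417
x=1.980000, y=-0.744417: f=-0.747348 → y ← -0.744417 + 0.49·(-0.747348) = -1.110617
y(2.47) ≈ -1.1106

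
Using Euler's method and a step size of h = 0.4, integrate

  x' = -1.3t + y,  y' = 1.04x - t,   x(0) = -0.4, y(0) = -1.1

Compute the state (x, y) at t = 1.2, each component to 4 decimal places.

-2.6809, -2.7425

Euler on (x,y): x_{n+1} = x_n + h·x', y_{n+1} = y_n + h·y'.
0.000000: (-0.400000, -1.100000); f=(-1.100000, -0.416000) → (-0.840000, -1.266400)
0.400000: (-0.840000, -1.266400); f=(-1.786400, -1.273600) → (-1.554560, -1.775840)
0.800000: (-1.554560, -1.775840); f=(-2.815840, -2.416742) → (-2.680896, -2.742537)
(x(1.2), y(1.2)) ≈ (-2.6809, -2.7425)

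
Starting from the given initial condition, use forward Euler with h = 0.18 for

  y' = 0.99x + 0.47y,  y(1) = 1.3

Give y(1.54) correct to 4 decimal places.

2.3387

Euler: y_{n+1} = y_n + h·f(x_n, y_n).
x=1.000000, y=1.300000: f=1.601000 → y ← 1.300000 + 0.18·1.601000 = 1.588180
x=1.180000, y=1.588180: f=1.914645 → y ← 1.588180 + 0.18·1.914645 = 1.932816
x=1.360000, y=1.932816: f=2.254824 → y ← 1.932816 + 0.18·2.254824 = 2.338684
y(1.54) ≈ 2.3387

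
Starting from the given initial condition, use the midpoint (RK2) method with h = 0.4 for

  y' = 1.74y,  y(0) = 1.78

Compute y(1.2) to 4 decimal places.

Midpoint: k1 = f(t_n, y_n); k2 = f(t_n + h/2, y_n + (h/2)·k1); y_{n+1} = y_n + h·k2.
t=0.000000, y=1.780000:
  k1 = f(0.000000, 1.780000) = 3.097200
  k2 = f(0.200000, 2.399440) = 4.175026
  y ← 1.780000 + 0.4·4.175026 = 3.450010
t=0.400000, y=3.450010:
  k1 = f(0.400000, 3.450010) = 6.003018
  k2 = f(0.600000, 4.650614) = 8.092068
  y ← 3.450010 + 0.4·8.092068 = 6.686837
t=0.800000, y=6.686837:
  k1 = f(0.800000, 6.686837) = 11.635097
  k2 = f(1.000000, 9.013857) = 15.684111
  y ← 6.686837 + 0.4·15.684111 = 12.960482
y(1.2) ≈ 12.9605

12.9605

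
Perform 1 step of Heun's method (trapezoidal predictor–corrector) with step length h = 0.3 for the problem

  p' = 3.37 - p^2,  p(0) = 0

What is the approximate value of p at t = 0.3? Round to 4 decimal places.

Heun: k1 = f(t_n, p_n); k2 = f(t_n + h, p_n + h·k1); p_{n+1} = p_n + (h/2)·(k1 + k2).
t=0.000000, p=0.000000:
  k1 = f(0.000000, 0.000000) = 3.370000
  k2 = f(0.300000, 1.011000) = 2.347879
  p ← 0.000000 + (0.3/2)·(3.370000 + 2.347879) = 0.857682
p(0.3) ≈ 0.8577

0.8577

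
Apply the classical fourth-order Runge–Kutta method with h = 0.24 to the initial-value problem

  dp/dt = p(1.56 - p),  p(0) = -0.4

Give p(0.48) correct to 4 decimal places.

-1.1830

RK4: k1 = f(t_n, p_n); k2 = f(t_n + h/2, p_n + (h/2)·k1); k3 = f(t_n + h/2, p_n + (h/2)·k2); k4 = f(t_n + h, p_n + h·k3); p_{n+1} = p_n + (h/6)·(k1 + 2k2 + 2k3 + k4).
t=0.000000, p=-0.400000:
  k1 = f(0.000000, -0.400000) = -0.784000
  k2 = f(0.120000, -0.494080) = -1.014880
  k3 = f(0.120000, -0.521786) = -1.086246
  k4 = f(0.240000, -0.660699) = -1.467214
  p ← -0.400000 + (0.24/6)·(k1 + 2k2 + 2k3 + k4) = -0.658139
t=0.240000, p=-0.658139:
  k1 = f(0.240000, -0.658139) = -1.459843
  k2 = f(0.360000, -0.833320) = -1.994400
  k3 = f(0.360000, -0.897467) = -2.205494
  k4 = f(0.480000, -1.187457) = -3.262488
  p ← -0.658139 + (0.24/6)·(k1 + 2k2 + 2k3 + k4) = -1.183023
p(0.48) ≈ -1.1830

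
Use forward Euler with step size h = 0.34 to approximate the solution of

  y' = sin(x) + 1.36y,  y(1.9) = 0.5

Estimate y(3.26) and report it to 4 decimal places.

4.2029

Euler: y_{n+1} = y_n + h·f(x_n, y_n).
x=1.900000, y=0.500000: f=1.626300 → y ← 0.500000 + 0.34·1.626300 = 1.052942
x=2.240000, y=1.052942: f=2.216317 → y ← 1.052942 + 0.34·2.216317 = 1.806490
x=2.580000, y=1.806490: f=2.989361 → y ← 1.806490 + 0.34·2.989361 = 2.822873
x=2.920000, y=2.822873: f=4.058890 → y ← 2.822873 + 0.34·4.058890 = 4.202895
y(3.26) ≈ 4.2029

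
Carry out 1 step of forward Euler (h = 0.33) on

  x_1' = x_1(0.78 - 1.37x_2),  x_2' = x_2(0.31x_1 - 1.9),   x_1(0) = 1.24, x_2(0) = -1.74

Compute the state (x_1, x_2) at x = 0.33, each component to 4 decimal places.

2.5346, -0.8697

Euler on (x_1,x_2): x_1_{n+1} = x_1_n + h·x_1', x_2_{n+1} = x_2_n + h·x_2'.
0.000000: (1.240000, -1.740000); f=(3.923112, 2.637144) → (2.534627, -0.869742)
(x_1(0.33), x_2(0.33)) ≈ (2.5346, -0.8697)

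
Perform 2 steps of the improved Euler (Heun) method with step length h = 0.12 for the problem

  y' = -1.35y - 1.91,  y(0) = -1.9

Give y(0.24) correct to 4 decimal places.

-1.7663

Heun: k1 = f(x_n, y_n); k2 = f(x_n + h, y_n + h·k1); y_{n+1} = y_n + (h/2)·(k1 + k2).
x=0.000000, y=-1.900000:
  k1 = f(0.000000, -1.900000) = 0.655000
  k2 = f(0.120000, -1.821400) = 0.548890
  y ← -1.900000 + (0.12/2)·(0.655000 + 0.548890) = -1.827767
x=0.120000, y=-1.827767:
  k1 = f(0.120000, -1.827767) = 0.557485
  k2 = f(0.240000, -1.760868) = 0.467172
  y ← -1.827767 + (0.12/2)·(0.557485 + 0.467172) = -1.766287
y(0.24) ≈ -1.7663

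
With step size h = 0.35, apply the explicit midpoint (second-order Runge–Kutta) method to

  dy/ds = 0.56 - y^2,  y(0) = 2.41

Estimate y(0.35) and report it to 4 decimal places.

Midpoint: k1 = f(s_n, y_n); k2 = f(s_n + h/2, y_n + (h/2)·k1); y_{n+1} = y_n + h·k2.
s=0.000000, y=2.410000:
  k1 = f(0.000000, 2.410000) = -5.248100
  k2 = f(0.175000, 1.491583) = -1.664818
  y ← 2.410000 + 0.35·(-1.664818) = 1.827314
y(0.35) ≈ 1.8273

1.8273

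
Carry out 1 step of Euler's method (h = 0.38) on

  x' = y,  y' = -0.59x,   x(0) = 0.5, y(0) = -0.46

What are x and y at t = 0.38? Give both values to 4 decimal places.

0.3252, -0.5721

Euler on (x,y): x_{n+1} = x_n + h·x', y_{n+1} = y_n + h·y'.
0.000000: (0.500000, -0.460000); f=(-0.460000, -0.295000) → (0.325200, -0.572100)
(x(0.38), y(0.38)) ≈ (0.3252, -0.5721)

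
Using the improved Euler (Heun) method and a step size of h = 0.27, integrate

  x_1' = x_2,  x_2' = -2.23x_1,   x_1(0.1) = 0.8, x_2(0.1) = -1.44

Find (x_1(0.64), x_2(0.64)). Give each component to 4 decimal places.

-0.1692, -1.8664

Heun on (x_1,x_2): k1 = f(s_n, state_n); k2 = f(s_n + h, state_n + h·k1); state_{n+1} = state_n + (h/2)·(k1 + k2).
0.100000: (0.800000, -1.440000)
  k1 = (-1.440000, -1.784000)
  predictor → (0.411200, -1.921680)
  k2 = (-1.921680, -0.916976)
  → (0.346173, -1.804632)
0.370000: (0.346173, -1.804632)
  k1 = (-1.804632, -0.771966)
  predictor → (-0.141077, -2.013063)
  k2 = (-2.013063, 0.314603)
  → (-0.169216, -1.866376)
(x_1(0.64), x_2(0.64)) ≈ (-0.1692, -1.8664)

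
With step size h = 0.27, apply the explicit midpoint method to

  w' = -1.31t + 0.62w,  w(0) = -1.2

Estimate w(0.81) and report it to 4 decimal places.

-2.4788

Midpoint: k1 = f(t_n, w_n); k2 = f(t_n + h/2, w_n + (h/2)·k1); w_{n+1} = w_n + h·k2.
t=0.000000, w=-1.200000:
  k1 = f(0.000000, -1.200000) = -0.744000
  k2 = f(0.135000, -1.300440) = -0.983123
  w ← -1.200000 + 0.27·(-0.983123) = -1.465443
t=0.270000, w=-1.465443:
  k1 = f(0.270000, -1.465443) = -1.262275
  k2 = f(0.405000, -1.635850) = -1.544777
  w ← -1.465443 + 0.27·(-1.544777) = -1.882533
t=0.540000, w=-1.882533:
  k1 = f(0.540000, -1.882533) = -1.874570
  k2 = f(0.675000, -2.135600) = -2.208322
  w ← -1.882533 + 0.27·(-2.208322) = -2.478780
w(0.81) ≈ -2.4788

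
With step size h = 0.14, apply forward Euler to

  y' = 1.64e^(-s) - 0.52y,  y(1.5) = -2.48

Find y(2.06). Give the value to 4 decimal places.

Euler: y_{n+1} = y_n + h·f(s_n, y_n).
s=1.500000, y=-2.480000: f=1.655533 → y ← -2.480000 + 0.14·1.655533 = -2.248225
s=1.640000, y=-2.248225: f=1.487204 → y ← -2.248225 + 0.14·1.487204 = -2.040017
s=1.780000, y=-2.040017: f=1.337375 → y ← -2.040017 + 0.14·1.337375 = -1.852784
s=1.920000, y=-1.852784: f=1.203883 → y ← -1.852784 + 0.14·1.203883 = -1.684241
y(2.06) ≈ -1.6842

-1.6842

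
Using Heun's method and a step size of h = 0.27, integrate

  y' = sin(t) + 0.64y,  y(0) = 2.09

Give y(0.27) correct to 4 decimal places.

2.5184

Heun: k1 = f(t_n, y_n); k2 = f(t_n + h, y_n + h·k1); y_{n+1} = y_n + (h/2)·(k1 + k2).
t=0.000000, y=2.090000:
  k1 = f(0.000000, 2.090000) = 1.337600
  k2 = f(0.270000, 2.451152) = 1.835469
  y ← 2.090000 + (0.27/2)·(1.337600 + 1.835469) = 2.518364
y(0.27) ≈ 2.5184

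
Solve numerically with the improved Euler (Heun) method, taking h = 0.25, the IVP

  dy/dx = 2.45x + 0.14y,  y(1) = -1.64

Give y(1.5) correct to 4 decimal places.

Heun: k1 = f(x_n, y_n); k2 = f(x_n + h, y_n + h·k1); y_{n+1} = y_n + (h/2)·(k1 + k2).
x=1.000000, y=-1.640000:
  k1 = f(1.000000, -1.640000) = 2.220400
  k2 = f(1.250000, -1.084900) = 2.910614
  y ← -1.640000 + (0.25/2)·(2.220400 + 2.910614) = -0.998623
x=1.250000, y=-0.998623:
  k1 = f(1.250000, -0.998623) = 2.922693
  k2 = f(1.500000, -0.267950) = 3.637487
  y ← -0.998623 + (0.25/2)·(2.922693 + 3.637487) = -0.178601
y(1.5) ≈ -0.1786

-0.1786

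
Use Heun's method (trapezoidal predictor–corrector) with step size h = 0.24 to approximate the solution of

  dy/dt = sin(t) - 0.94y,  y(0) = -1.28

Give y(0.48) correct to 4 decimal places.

-0.7186

Heun: k1 = f(t_n, y_n); k2 = f(t_n + h, y_n + h·k1); y_{n+1} = y_n + (h/2)·(k1 + k2).
t=0.000000, y=-1.280000:
  k1 = f(0.000000, -1.280000) = 1.203200
  k2 = f(0.240000, -0.991232) = 1.169461
  y ← -1.280000 + (0.24/2)·(1.203200 + 1.169461) = -0.995281
t=0.240000, y=-0.995281:
  k1 = f(0.240000, -0.995281) = 1.173266
  k2 = f(0.480000, -0.713697) = 1.132654
  y ← -0.995281 + (0.24/2)·(1.173266 + 1.132654) = -0.718570
y(0.48) ≈ -0.7186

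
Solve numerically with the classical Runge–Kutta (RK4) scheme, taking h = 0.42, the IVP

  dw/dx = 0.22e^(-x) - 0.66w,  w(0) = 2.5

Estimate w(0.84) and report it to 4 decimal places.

RK4: k1 = f(x_n, w_n); k2 = f(x_n + h/2, w_n + (h/2)·k1); k3 = f(x_n + h/2, w_n + (h/2)·k2); k4 = f(x_n + h, w_n + h·k3); w_{n+1} = w_n + (h/6)·(k1 + 2k2 + 2k3 + k4).
x=0.000000, w=2.500000:
  k1 = f(0.000000, 2.500000) = -1.430000
  k2 = f(0.210000, 2.199700) = -1.273473
  k3 = f(0.210000, 2.232571) = -1.295168
  k4 = f(0.420000, 1.956029) = -1.146429
  w ← 2.500000 + (0.42/6)·(k1 + 2k2 + 2k3 + k4) = 1.960040
x=0.420000, w=1.960040:
  k1 = f(0.420000, 1.960040) = -1.149076
  k2 = f(0.630000, 1.718734) = -1.017194
  k3 = f(0.630000, 1.746429) = -1.035473
  k4 = f(0.840000, 1.525141) = -0.911617
  w ← 1.960040 + (0.42/6)·(k1 + 2k2 + 2k3 + k4) = 1.528418
w(0.84) ≈ 1.5284

1.5284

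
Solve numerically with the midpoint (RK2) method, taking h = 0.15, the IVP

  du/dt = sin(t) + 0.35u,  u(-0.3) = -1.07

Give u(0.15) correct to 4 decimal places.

-1.2921

Midpoint: k1 = f(t_n, u_n); k2 = f(t_n + h/2, u_n + (h/2)·k1); u_{n+1} = u_n + h·k2.
t=-0.300000, u=-1.070000:
  k1 = f(-0.300000, -1.070000) = -0.670020
  k2 = f(-0.225000, -1.120252) = -0.615194
  u ← -1.070000 + 0.15·(-0.615194) = -1.162279
t=-0.150000, u=-1.162279:
  k1 = f(-0.150000, -1.162279) = -0.556236
  k2 = f(-0.075000, -1.203997) = -0.496329
  u ← -1.162279 + 0.15·(-0.496329) = -1.236728
t=0.000000, u=-1.236728:
  k1 = f(0.000000, -1.236728) = -0.432855
  k2 = f(0.075000, -1.269193) = -0.369288
  u ← -1.236728 + 0.15·(-0.369288) = -1.292122
u(0.15) ≈ -1.2921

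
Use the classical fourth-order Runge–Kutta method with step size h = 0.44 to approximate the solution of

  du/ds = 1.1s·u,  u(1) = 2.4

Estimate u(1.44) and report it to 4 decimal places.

RK4: k1 = f(s_n, u_n); k2 = f(s_n + h/2, u_n + (h/2)·k1); k3 = f(s_n + h/2, u_n + (h/2)·k2); k4 = f(s_n + h, u_n + h·k3); u_{n+1} = u_n + (h/6)·(k1 + 2k2 + 2k3 + k4).
s=1.000000, u=2.400000:
  k1 = f(1.000000, 2.400000) = 2.640000
  k2 = f(1.220000, 2.980800) = 4.000234
  k3 = f(1.220000, 3.280051) = 4.401829
  k4 = f(1.440000, 4.336805) = 6.869499
  u ← 2.400000 + (0.44/6)·(k1 + 2k2 + 2k3 + k4) = 4.329666
u(1.44) ≈ 4.3297

4.3297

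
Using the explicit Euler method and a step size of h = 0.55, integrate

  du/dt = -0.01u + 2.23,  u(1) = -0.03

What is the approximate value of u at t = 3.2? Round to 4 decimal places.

Euler: u_{n+1} = u_n + h·f(t_n, u_n).
t=1.000000, u=-0.030000: f=2.230300 → u ← -0.030000 + 0.55·2.230300 = 1.196665
t=1.550000, u=1.196665: f=2.218033 → u ← 1.196665 + 0.55·2.218033 = 2.416583
t=2.100000, u=2.416583: f=2.205834 → u ← 2.416583 + 0.55·2.205834 = 3.629792
t=2.650000, u=3.629792: f=2.193702 → u ← 3.629792 + 0.55·2.193702 = 4.836328
u(3.2) ≈ 4.8363

4.8363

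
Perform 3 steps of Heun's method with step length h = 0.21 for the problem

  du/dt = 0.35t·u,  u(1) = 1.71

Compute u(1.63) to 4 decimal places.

2.2840

Heun: k1 = f(t_n, u_n); k2 = f(t_n + h, u_n + h·k1); u_{n+1} = u_n + (h/2)·(k1 + k2).
t=1.000000, u=1.710000:
  k1 = f(1.000000, 1.710000) = 0.598500
  k2 = f(1.210000, 1.835685) = 0.777413
  u ← 1.710000 + (0.21/2)·(0.598500 + 0.777413) = 1.854471
t=1.210000, u=1.854471:
  k1 = f(1.210000, 1.854471) = 0.785368
  k2 = f(1.420000, 2.019398) = 1.003641
  u ← 1.854471 + (0.21/2)·(0.785368 + 1.003641) = 2.042317
t=1.420000, u=2.042317:
  k1 = f(1.420000, 2.042317) = 1.015031
  k2 = f(1.630000, 2.255473) = 1.286748
  u ← 2.042317 + (0.21/2)·(1.015031 + 1.286748) = 2.284004
u(1.63) ≈ 2.2840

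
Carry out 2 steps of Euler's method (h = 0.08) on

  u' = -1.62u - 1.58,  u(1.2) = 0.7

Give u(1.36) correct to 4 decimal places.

Euler: u_{n+1} = u_n + h·f(t_n, u_n).
t=1.200000, u=0.700000: f=-2.714000 → u ← 0.700000 + 0.08·(-2.714000) = 0.482880
t=1.280000, u=0.482880: f=-2.362266 → u ← 0.482880 + 0.08·(-2.362266) = 0.293899
u(1.36) ≈ 0.2939

0.2939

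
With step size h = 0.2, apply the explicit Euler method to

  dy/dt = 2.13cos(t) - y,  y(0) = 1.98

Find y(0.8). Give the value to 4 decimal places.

1.9618

Euler: y_{n+1} = y_n + h·f(t_n, y_n).
t=0.000000, y=1.980000: f=0.150000 → y ← 1.980000 + 0.2·0.150000 = 2.010000
t=0.200000, y=2.010000: f=0.077542 → y ← 2.010000 + 0.2·0.077542 = 2.025508
t=0.400000, y=2.025508: f=-0.063648 → y ← 2.025508 + 0.2·(-0.063648) = 2.012779
t=0.600000, y=2.012779: f=-0.254814 → y ← 2.012779 + 0.2·(-0.254814) = 1.961816
y(0.8) ≈ 1.9618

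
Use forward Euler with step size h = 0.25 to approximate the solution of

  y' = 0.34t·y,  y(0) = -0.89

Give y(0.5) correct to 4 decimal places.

Euler: y_{n+1} = y_n + h·f(t_n, y_n).
t=0.000000, y=-0.890000: f=0.000000 → y ← -0.890000 + 0.25·0.000000 = -0.890000
t=0.250000, y=-0.890000: f=-0.075650 → y ← -0.890000 + 0.25·(-0.075650) = -0.908913
y(0.5) ≈ -0.9089

-0.9089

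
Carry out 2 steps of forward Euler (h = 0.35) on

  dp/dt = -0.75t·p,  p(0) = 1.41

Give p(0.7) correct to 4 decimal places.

1.2805

Euler: p_{n+1} = p_n + h·f(t_n, p_n).
t=0.000000, p=1.410000: f=0.000000 → p ← 1.410000 + 0.35·0.000000 = 1.410000
t=0.350000, p=1.410000: f=-0.370125 → p ← 1.410000 + 0.35·(-0.370125) = 1.280456
p(0.7) ≈ 1.2805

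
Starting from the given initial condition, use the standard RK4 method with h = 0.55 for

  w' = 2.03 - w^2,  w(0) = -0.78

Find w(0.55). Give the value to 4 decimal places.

0.2321

RK4: k1 = f(s_n, w_n); k2 = f(s_n + h/2, w_n + (h/2)·k1); k3 = f(s_n + h/2, w_n + (h/2)·k2); k4 = f(s_n + h, w_n + h·k3); w_{n+1} = w_n + (h/6)·(k1 + 2k2 + 2k3 + k4).
s=0.000000, w=-0.780000:
  k1 = f(0.000000, -0.780000) = 1.421600
  k2 = f(0.275000, -0.389060) = 1.878632
  k3 = f(0.275000, -0.263376) = 1.960633
  k4 = f(0.550000, 0.298348) = 1.940988
  w ← -0.780000 + (0.55/6)·(k1 + 2k2 + 2k3 + k4) = 0.232103
w(0.55) ≈ 0.2321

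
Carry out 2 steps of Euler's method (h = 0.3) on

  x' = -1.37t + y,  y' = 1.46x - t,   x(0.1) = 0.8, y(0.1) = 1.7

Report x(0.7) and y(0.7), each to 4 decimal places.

Euler on (x,y): x_{n+1} = x_n + h·x', y_{n+1} = y_n + h·y'.
0.100000: (0.800000, 1.700000); f=(1.563000, 1.068000) → (1.268900, 2.020400)
0.400000: (1.268900, 2.020400); f=(1.472400, 1.452594) → (1.710620, 2.456178)
(x(0.7), y(0.7)) ≈ (1.7106, 2.4562)

1.7106, 2.4562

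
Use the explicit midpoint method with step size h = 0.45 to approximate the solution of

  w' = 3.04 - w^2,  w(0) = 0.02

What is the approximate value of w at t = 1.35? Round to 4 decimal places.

1.5818

Midpoint: k1 = f(t_n, w_n); k2 = f(t_n + h/2, w_n + (h/2)·k1); w_{n+1} = w_n + h·k2.
t=0.000000, w=0.020000:
  k1 = f(0.000000, 0.020000) = 3.039600
  k2 = f(0.225000, 0.703910) = 2.544511
  w ← 0.020000 + 0.45·2.544511 = 1.165030
t=0.450000, w=1.165030:
  k1 = f(0.450000, 1.165030) = 1.682706
  k2 = f(0.675000, 1.543639) = 0.657180
  w ← 1.165030 + 0.45·0.657180 = 1.460761
t=0.900000, w=1.460761:
  k1 = f(0.900000, 1.460761) = 0.906178
  k2 = f(1.125000, 1.664651) = 0.268938
  w ← 1.460761 + 0.45·0.268938 = 1.581783
w(1.35) ≈ 1.5818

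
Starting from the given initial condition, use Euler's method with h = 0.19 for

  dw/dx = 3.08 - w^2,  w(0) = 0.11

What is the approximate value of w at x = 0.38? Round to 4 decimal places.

1.1869

Euler: w_{n+1} = w_n + h·f(x_n, w_n).
x=0.000000, w=0.110000: f=3.067900 → w ← 0.110000 + 0.19·3.067900 = 0.692901
x=0.190000, w=0.692901: f=2.599888 → w ← 0.692901 + 0.19·2.599888 = 1.186880
w(0.38) ≈ 1.1869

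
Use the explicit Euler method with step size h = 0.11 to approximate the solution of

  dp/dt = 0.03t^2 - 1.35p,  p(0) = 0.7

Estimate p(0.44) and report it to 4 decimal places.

Euler: p_{n+1} = p_n + h·f(t_n, p_n).
t=0.000000, p=0.700000: f=-0.945000 → p ← 0.700000 + 0.11·(-0.945000) = 0.596050
t=0.110000, p=0.596050: f=-0.804304 → p ← 0.596050 + 0.11·(-0.804304) = 0.507577
t=0.220000, p=0.507577: f=-0.683776 → p ← 0.507577 + 0.11·(-0.683776) = 0.432361
t=0.330000, p=0.432361: f=-0.580421 → p ← 0.432361 + 0.11·(-0.580421) = 0.368515
p(0.44) ≈ 0.3685

0.3685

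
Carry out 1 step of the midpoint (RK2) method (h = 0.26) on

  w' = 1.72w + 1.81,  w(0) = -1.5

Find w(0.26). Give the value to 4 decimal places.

Midpoint: k1 = f(x_n, w_n); k2 = f(x_n + h/2, w_n + (h/2)·k1); w_{n+1} = w_n + h·k2.
x=0.000000, w=-1.500000:
  k1 = f(0.000000, -1.500000) = -0.770000
  k2 = f(0.130000, -1.600100) = -0.942172
  w ← -1.500000 + 0.26·(-0.942172) = -1.744965
w(0.26) ≈ -1.7450

-1.7450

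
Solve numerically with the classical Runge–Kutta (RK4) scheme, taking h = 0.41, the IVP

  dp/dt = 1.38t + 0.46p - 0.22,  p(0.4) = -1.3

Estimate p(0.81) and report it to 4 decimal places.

RK4: k1 = f(t_n, p_n); k2 = f(t_n + h/2, p_n + (h/2)·k1); k3 = f(t_n + h/2, p_n + (h/2)·k2); k4 = f(t_n + h, p_n + h·k3); p_{n+1} = p_n + (h/6)·(k1 + 2k2 + 2k3 + k4).
t=0.400000, p=-1.300000:
  k1 = f(0.400000, -1.300000) = -0.266000
  k2 = f(0.605000, -1.354530) = -0.008184
  k3 = f(0.605000, -1.301678) = 0.016128
  k4 = f(0.810000, -1.293387) = 0.302842
  p ← -1.300000 + (0.41/6)·(k1 + 2k2 + 2k3 + k4) = -1.296397
p(0.81) ≈ -1.2964

-1.2964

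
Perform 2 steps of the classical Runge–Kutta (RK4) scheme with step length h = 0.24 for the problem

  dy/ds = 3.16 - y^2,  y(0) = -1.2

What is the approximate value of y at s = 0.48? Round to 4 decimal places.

0.0582

RK4: k1 = f(s_n, y_n); k2 = f(s_n + h/2, y_n + (h/2)·k1); k3 = f(s_n + h/2, y_n + (h/2)·k2); k4 = f(s_n + h, y_n + h·k3); y_{n+1} = y_n + (h/6)·(k1 + 2k2 + 2k3 + k4).
s=0.000000, y=-1.200000:
  k1 = f(0.000000, -1.200000) = 1.720000
  k2 = f(0.120000, -0.993600) = 2.172759
  k3 = f(0.120000, -0.939269) = 2.277774
  k4 = f(0.240000, -0.653334) = 2.733154
  y ← -1.200000 + (0.24/6)·(k1 + 2k2 + 2k3 + k4) = -0.665831
s=0.240000, y=-0.665831:
  k1 = f(0.240000, -0.665831) = 2.716669
  k2 = f(0.360000, -0.339831) = 3.044515
  k3 = f(0.360000, -0.300489) = 3.069706
  k4 = f(0.480000, 0.070898) = 3.154973
  y ← -0.665831 + (0.24/6)·(k1 + 2k2 + 2k3 + k4) = 0.058172
y(0.48) ≈ 0.0582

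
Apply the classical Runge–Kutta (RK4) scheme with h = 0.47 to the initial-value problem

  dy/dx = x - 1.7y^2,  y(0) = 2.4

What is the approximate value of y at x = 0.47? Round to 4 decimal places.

RK4: k1 = f(x_n, y_n); k2 = f(x_n + h/2, y_n + (h/2)·k1); k3 = f(x_n + h/2, y_n + (h/2)·k2); k4 = f(x_n + h, y_n + h·k3); y_{n+1} = y_n + (h/6)·(k1 + 2k2 + 2k3 + k4).
x=0.000000, y=2.400000:
  k1 = f(0.000000, 2.400000) = -9.792000
  k2 = f(0.235000, 0.098880) = 0.218379
  k3 = f(0.235000, 2.451319) = -9.980240
  k4 = f(0.470000, -2.290713) = -8.450521
  y ← 2.400000 + (0.47/6)·(k1 + 2k2 + 2k3 + k4) = -0.558356
y(0.47) ≈ -0.5584

-0.5584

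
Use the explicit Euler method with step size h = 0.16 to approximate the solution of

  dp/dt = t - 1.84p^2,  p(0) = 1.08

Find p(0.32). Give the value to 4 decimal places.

Euler: p_{n+1} = p_n + h·f(t_n, p_n).
t=0.000000, p=1.080000: f=-2.146176 → p ← 1.080000 + 0.16·(-2.146176) = 0.736612
t=0.160000, p=0.736612: f=-0.838378 → p ← 0.736612 + 0.16·(-0.838378) = 0.602471
p(0.32) ≈ 0.6025

0.6025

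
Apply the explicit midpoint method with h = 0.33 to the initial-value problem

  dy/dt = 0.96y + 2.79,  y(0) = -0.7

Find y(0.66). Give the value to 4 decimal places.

1.2164

Midpoint: k1 = f(t_n, y_n); k2 = f(t_n + h/2, y_n + (h/2)·k1); y_{n+1} = y_n + h·k2.
t=0.000000, y=-0.700000:
  k1 = f(0.000000, -0.700000) = 2.118000
  k2 = f(0.165000, -0.350530) = 2.453491
  y ← -0.700000 + 0.33·2.453491 = 0.109652
t=0.330000, y=0.109652:
  k1 = f(0.330000, 0.109652) = 2.895266
  k2 = f(0.495000, 0.587371) = 3.353876
  y ← 0.109652 + 0.33·3.353876 = 1.216431
y(0.66) ≈ 1.2164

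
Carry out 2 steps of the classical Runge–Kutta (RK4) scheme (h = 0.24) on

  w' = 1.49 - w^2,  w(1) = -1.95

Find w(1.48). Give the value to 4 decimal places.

RK4: k1 = f(s_n, w_n); k2 = f(s_n + h/2, w_n + (h/2)·k1); k3 = f(s_n + h/2, w_n + (h/2)·k2); k4 = f(s_n + h, w_n + h·k3); w_{n+1} = w_n + (h/6)·(k1 + 2k2 + 2k3 + k4).
s=1.000000, w=-1.950000:
  k1 = f(1.000000, -1.950000) = -2.312500
  k2 = f(1.120000, -2.227500) = -3.471756
  k3 = f(1.120000, -2.366611) = -4.110846
  k4 = f(1.240000, -2.936603) = -7.133638
  w ← -1.950000 + (0.24/6)·(k1 + 2k2 + 2k3 + k4) = -2.934454
s=1.240000, w=-2.934454:
  k1 = f(1.240000, -2.934454) = -7.121019
  k2 = f(1.360000, -3.788976) = -12.866339
  k3 = f(1.360000, -4.478414) = -18.566196
  k4 = f(1.480000, -7.390341) = -53.127136
  w ← -2.934454 + (0.24/6)·(k1 + 2k2 + 2k3 + k4) = -7.858983
w(1.48) ≈ -7.8590

-7.8590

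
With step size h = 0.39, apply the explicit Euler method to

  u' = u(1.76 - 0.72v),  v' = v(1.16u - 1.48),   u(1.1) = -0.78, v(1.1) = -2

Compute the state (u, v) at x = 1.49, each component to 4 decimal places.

Euler on (u,v): u_{n+1} = u_n + h·u', v_{n+1} = v_n + h·v'.
1.100000: (-0.780000, -2.000000); f=(-2.496000, 4.769600) → (-1.753440, -0.139856)
(u(1.49), v(1.49)) ≈ (-1.7534, -0.1399)

-1.7534, -0.1399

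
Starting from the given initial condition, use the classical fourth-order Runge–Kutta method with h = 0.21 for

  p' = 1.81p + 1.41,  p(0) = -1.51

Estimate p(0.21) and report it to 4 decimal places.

-1.8480

RK4: k1 = f(t_n, p_n); k2 = f(t_n + h/2, p_n + (h/2)·k1); k3 = f(t_n + h/2, p_n + (h/2)·k2); k4 = f(t_n + h, p_n + h·k3); p_{n+1} = p_n + (h/6)·(k1 + 2k2 + 2k3 + k4).
t=0.000000, p=-1.510000:
  k1 = f(0.000000, -1.510000) = -1.323100
  k2 = f(0.105000, -1.648926) = -1.574555
  k3 = f(0.105000, -1.675328) = -1.622344
  k4 = f(0.210000, -1.850692) = -1.939753
  p ← -1.510000 + (0.21/6)·(k1 + 2k2 + 2k3 + k4) = -1.847983
p(0.21) ≈ -1.8480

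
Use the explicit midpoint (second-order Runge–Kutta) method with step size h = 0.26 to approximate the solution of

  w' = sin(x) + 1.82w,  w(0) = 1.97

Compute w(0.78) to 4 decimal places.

Midpoint: k1 = f(x_n, w_n); k2 = f(x_n + h/2, w_n + (h/2)·k1); w_{n+1} = w_n + h·k2.
x=0.000000, w=1.970000:
  k1 = f(0.000000, 1.970000) = 3.585400
  k2 = f(0.130000, 2.436102) = 4.563340
  w ← 1.970000 + 0.26·4.563340 = 3.156468
x=0.260000, w=3.156468:
  k1 = f(0.260000, 3.156468) = 6.001853
  k2 = f(0.390000, 3.936709) = 7.544999
  w ← 3.156468 + 0.26·7.544999 = 5.118168
x=0.520000, w=5.118168:
  k1 = f(0.520000, 5.118168) = 9.811946
  k2 = f(0.650000, 6.393721) = 12.241759
  w ← 5.118168 + 0.26·12.241759 = 8.301025
w(0.78) ≈ 8.3010

8.3010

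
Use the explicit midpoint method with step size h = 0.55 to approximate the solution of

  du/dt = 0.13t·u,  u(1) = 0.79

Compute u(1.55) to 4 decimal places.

Midpoint: k1 = f(t_n, u_n); k2 = f(t_n + h/2, u_n + (h/2)·k1); u_{n+1} = u_n + h·k2.
t=1.000000, u=0.790000:
  k1 = f(1.000000, 0.790000) = 0.102700
  k2 = f(1.275000, 0.818243) = 0.135624
  u ← 0.790000 + 0.55·0.135624 = 0.864593
u(1.55) ≈ 0.8646

0.8646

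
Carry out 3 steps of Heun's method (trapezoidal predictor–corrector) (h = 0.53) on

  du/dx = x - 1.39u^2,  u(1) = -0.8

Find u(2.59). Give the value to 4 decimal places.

0.8440

Heun: k1 = f(x_n, u_n); k2 = f(x_n + h, u_n + h·k1); u_{n+1} = u_n + (h/2)·(k1 + k2).
x=1.000000, u=-0.800000:
  k1 = f(1.000000, -0.800000) = 0.110400
  k2 = f(1.530000, -0.741488) = 0.765772
  u ← -0.800000 + (0.53/2)·(0.110400 + 0.765772) = -0.567814
x=1.530000, u=-0.567814:
  k1 = f(1.530000, -0.567814) = 1.081846
  k2 = f(2.060000, 0.005564) = 2.059957
  u ← -0.567814 + (0.53/2)·(1.081846 + 2.059957) = 0.264763
x=2.060000, u=0.264763:
  k1 = f(2.060000, 0.264763) = 1.962562
  k2 = f(2.590000, 1.304921) = 0.223082
  u ← 0.264763 + (0.53/2)·(1.962562 + 0.223082) = 0.843959
u(2.59) ≈ 0.8440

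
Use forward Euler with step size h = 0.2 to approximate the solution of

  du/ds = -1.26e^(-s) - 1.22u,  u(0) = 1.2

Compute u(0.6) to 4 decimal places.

0.0496

Euler: u_{n+1} = u_n + h·f(s_n, u_n).
s=0.000000, u=1.200000: f=-2.724000 → u ← 1.200000 + 0.2·(-2.724000) = 0.655200
s=0.200000, u=0.655200: f=-1.830945 → u ← 0.655200 + 0.2·(-1.830945) = 0.289011
s=0.400000, u=0.289011: f=-1.197197 → u ← 0.289011 + 0.2·(-1.197197) = 0.049572
u(0.6) ≈ 0.0496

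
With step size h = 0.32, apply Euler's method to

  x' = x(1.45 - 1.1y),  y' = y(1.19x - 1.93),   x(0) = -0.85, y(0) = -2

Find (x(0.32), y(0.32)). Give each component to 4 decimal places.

Euler on (x,y): x_{n+1} = x_n + h·x', y_{n+1} = y_n + h·y'.
0.000000: (-0.850000, -2.000000); f=(-3.102500, 5.883000) → (-1.842800, -0.117440)
(x(0.32), y(0.32)) ≈ (-1.8428, -0.1174)

-1.8428, -0.1174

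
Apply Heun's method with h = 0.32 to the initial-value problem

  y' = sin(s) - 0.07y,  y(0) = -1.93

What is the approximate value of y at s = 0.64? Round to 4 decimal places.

Heun: k1 = f(s_n, y_n); k2 = f(s_n + h, y_n + h·k1); y_{n+1} = y_n + (h/2)·(k1 + k2).
s=0.000000, y=-1.930000:
  k1 = f(0.000000, -1.930000) = 0.135100
  k2 = f(0.320000, -1.886768) = 0.446640
  y ← -1.930000 + (0.32/2)·(0.135100 + 0.446640) = -1.836922
s=0.320000, y=-1.836922:
  k1 = f(0.320000, -1.836922) = 0.443151
  k2 = f(0.640000, -1.695113) = 0.715853
  y ← -1.836922 + (0.32/2)·(0.443151 + 0.715853) = -1.651481
y(0.64) ≈ -1.6515

-1.6515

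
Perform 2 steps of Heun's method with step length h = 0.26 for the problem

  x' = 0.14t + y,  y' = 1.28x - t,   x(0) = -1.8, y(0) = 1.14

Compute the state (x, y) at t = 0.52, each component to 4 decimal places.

Heun on (x,y): k1 = f(t_n, state_n); k2 = f(t_n + h, state_n + h·k1); state_{n+1} = state_n + (h/2)·(k1 + k2).
0.000000: (-1.800000, 1.140000)
  k1 = (1.140000, -2.304000)
  predictor → (-1.503600, 0.540960)
  k2 = (0.577360, -2.184608)
  → (-1.576743, 0.556481)
0.260000: (-1.576743, 0.556481)
  k1 = (0.592881, -2.278231)
  predictor → (-1.422594, -0.035859)
  k2 = (0.036941, -2.340921)
  → (-1.494866, -0.044009)
(x(0.52), y(0.52)) ≈ (-1.4949, -0.0440)

-1.4949, -0.0440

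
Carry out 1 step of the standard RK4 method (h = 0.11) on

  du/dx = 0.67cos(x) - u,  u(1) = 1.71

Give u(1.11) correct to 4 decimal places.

1.5662

RK4: k1 = f(x_n, u_n); k2 = f(x_n + h/2, u_n + (h/2)·k1); k3 = f(x_n + h/2, u_n + (h/2)·k2); k4 = f(x_n + h, u_n + h·k3); u_{n+1} = u_n + (h/6)·(k1 + 2k2 + 2k3 + k4).
x=1.000000, u=1.710000:
  k1 = f(1.000000, 1.710000) = -1.347997
  k2 = f(1.055000, 1.635860) = -1.305398
  k3 = f(1.055000, 1.638203) = -1.307741
  k4 = f(1.110000, 1.566149) = -1.268225
  u ← 1.710000 + (0.11/6)·(k1 + 2k2 + 2k3 + k4) = 1.566221
u(1.11) ≈ 1.5662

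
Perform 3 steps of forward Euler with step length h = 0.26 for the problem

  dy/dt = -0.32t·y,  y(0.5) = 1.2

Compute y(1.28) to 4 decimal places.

Euler: y_{n+1} = y_n + h·f(t_n, y_n).
t=0.500000, y=1.200000: f=-0.192000 → y ← 1.200000 + 0.26·(-0.192000) = 1.150080
t=0.760000, y=1.150080: f=-0.279699 → y ← 1.150080 + 0.26·(-0.279699) = 1.077358
t=1.020000, y=1.077358: f=-0.351650 → y ← 1.077358 + 0.26·(-0.351650) = 0.985929
y(1.28) ≈ 0.9859

0.9859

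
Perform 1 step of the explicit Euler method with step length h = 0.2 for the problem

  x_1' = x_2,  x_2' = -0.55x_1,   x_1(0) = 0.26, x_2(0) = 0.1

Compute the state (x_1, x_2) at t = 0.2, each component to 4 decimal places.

0.2800, 0.0714

Euler on (x_1,x_2): x_1_{n+1} = x_1_n + h·x_1', x_2_{n+1} = x_2_n + h·x_2'.
0.000000: (0.260000, 0.100000); f=(0.100000, -0.143000) → (0.280000, 0.071400)
(x_1(0.2), x_2(0.2)) ≈ (0.2800, 0.0714)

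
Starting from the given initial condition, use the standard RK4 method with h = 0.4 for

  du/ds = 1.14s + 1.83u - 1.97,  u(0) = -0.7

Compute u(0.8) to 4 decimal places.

RK4: k1 = f(s_n, u_n); k2 = f(s_n + h/2, u_n + (h/2)·k1); k3 = f(s_n + h/2, u_n + (h/2)·k2); k4 = f(s_n + h, u_n + h·k3); u_{n+1} = u_n + (h/6)·(k1 + 2k2 + 2k3 + k4).
s=0.000000, u=-0.700000:
  k1 = f(0.000000, -0.700000) = -3.251000
  k2 = f(0.200000, -1.350200) = -4.212866
  k3 = f(0.200000, -1.542573) = -4.564909
  k4 = f(0.400000, -2.525964) = -6.136513
  u ← -0.700000 + (0.4/6)·(k1 + 2k2 + 2k3 + k4) = -2.496204
s=0.400000, u=-2.496204:
  k1 = f(0.400000, -2.496204) = -6.082054
  k2 = f(0.600000, -3.712615) = -8.080085
  k3 = f(0.600000, -4.112221) = -8.811365
  k4 = f(0.800000, -6.020750) = -12.075973
  u ← -2.496204 + (0.4/6)·(k1 + 2k2 + 2k3 + k4) = -5.958933
u(0.8) ≈ -5.9589

-5.9589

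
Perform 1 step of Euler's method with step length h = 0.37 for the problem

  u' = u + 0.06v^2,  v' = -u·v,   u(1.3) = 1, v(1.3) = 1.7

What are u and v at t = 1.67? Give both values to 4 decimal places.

1.4342, 1.0710

Euler on (u,v): u_{n+1} = u_n + h·u', v_{n+1} = v_n + h·v'.
1.300000: (1.000000, 1.700000); f=(1.173400, -1.700000) → (1.434158, 1.071000)
(u(1.67), v(1.67)) ≈ (1.4342, 1.0710)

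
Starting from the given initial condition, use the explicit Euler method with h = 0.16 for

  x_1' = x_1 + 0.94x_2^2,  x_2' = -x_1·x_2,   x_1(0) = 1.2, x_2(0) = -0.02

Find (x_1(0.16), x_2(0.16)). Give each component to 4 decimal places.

1.3921, -0.0162

Euler on (x_1,x_2): x_1_{n+1} = x_1_n + h·x_1', x_2_{n+1} = x_2_n + h·x_2'.
0.000000: (1.200000, -0.020000); f=(1.200376, 0.024000) → (1.392060, -0.016160)
(x_1(0.16), x_2(0.16)) ≈ (1.3921, -0.0162)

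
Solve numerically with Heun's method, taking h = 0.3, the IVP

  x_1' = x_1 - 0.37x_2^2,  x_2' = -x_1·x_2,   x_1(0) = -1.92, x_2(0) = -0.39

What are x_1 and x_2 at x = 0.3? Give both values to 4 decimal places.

-2.6143, -0.7340

Heun on (x_1,x_2): k1 = f(x_n, state_n); k2 = f(x_n + h, state_n + h·k1); state_{n+1} = state_n + (h/2)·(k1 + k2).
0.000000: (-1.920000, -0.390000)
  k1 = (-1.976277, -0.748800)
  predictor → (-2.512883, -0.614640)
  k2 = (-2.652663, -1.544518)
  → (-2.614341, -0.733998)
(x_1(0.3), x_2(0.3)) ≈ (-2.6143, -0.7340)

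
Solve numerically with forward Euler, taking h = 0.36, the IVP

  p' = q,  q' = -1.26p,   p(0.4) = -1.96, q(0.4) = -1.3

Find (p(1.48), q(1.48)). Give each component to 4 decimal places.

-2.3274, 1.8588

Euler on (p,q): p_{n+1} = p_n + h·p', q_{n+1} = q_n + h·q'.
0.400000: (-1.960000, -1.300000); f=(-1.300000, 2.469600) → (-2.428000, -0.410944)
0.760000: (-2.428000, -0.410944); f=(-0.410944, 3.059280) → (-2.575940, 0.690397)
1.120000: (-2.575940, 0.690397); f=(0.690397, 3.245684) → (-2.327397, 1.858843)
(p(1.48), q(1.48)) ≈ (-2.3274, 1.8588)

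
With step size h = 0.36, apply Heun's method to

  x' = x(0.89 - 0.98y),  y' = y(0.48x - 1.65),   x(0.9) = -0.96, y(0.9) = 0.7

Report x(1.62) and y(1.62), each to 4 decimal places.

-1.4342, 0.1913

Heun on (x,y): k1 = f(t_n, state_n); k2 = f(t_n + h, state_n + h·k1); state_{n+1} = state_n + (h/2)·(k1 + k2).
0.900000: (-0.960000, 0.700000)
  k1 = (-0.195840, -1.477560)
  predictor → (-1.030502, 0.168078)
  k2 = (-0.747406, -0.360468)
  → (-1.129784, 0.369155)
1.260000: (-1.129784, 0.369155)
  k1 = (-0.596784, -0.809297)
  predictor → (-1.344626, 0.077808)
  k2 = (-1.094187, -0.178602)
  → (-1.434159, 0.191333)
(x(1.62), y(1.62)) ≈ (-1.4342, 0.1913)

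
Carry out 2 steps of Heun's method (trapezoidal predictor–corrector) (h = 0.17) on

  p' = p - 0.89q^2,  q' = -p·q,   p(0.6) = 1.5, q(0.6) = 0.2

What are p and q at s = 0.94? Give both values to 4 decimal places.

Heun on (p,q): k1 = f(s_n, state_n); k2 = f(s_n + h, state_n + h·k1); state_{n+1} = state_n + (h/2)·(k1 + k2).
0.600000: (1.500000, 0.200000)
  k1 = (1.464400, -0.300000)
  predictor → (1.748948, 0.149000)
  k2 = (1.729189, -0.260593)
  → (1.771455, 0.152350)
0.770000: (1.771455, 0.152350)
  k1 = (1.750798, -0.269880)
  predictor → (2.069091, 0.106470)
  k2 = (2.059002, -0.220296)
  → (2.095288, 0.110685)
(p(0.94), q(0.94)) ≈ (2.0953, 0.1107)

2.0953, 0.1107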